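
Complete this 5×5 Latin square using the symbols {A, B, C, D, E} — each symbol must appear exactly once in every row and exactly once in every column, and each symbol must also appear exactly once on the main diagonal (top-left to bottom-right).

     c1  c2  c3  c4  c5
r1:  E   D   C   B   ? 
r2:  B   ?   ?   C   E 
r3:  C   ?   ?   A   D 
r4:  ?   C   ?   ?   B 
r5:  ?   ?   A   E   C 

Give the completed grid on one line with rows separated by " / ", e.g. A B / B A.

At row 1, column 5: row 1 has {B,C,D,E}; column 5 has {B,C,D,E}; that leaves A.
At row 2, column 2: row 2 has {B,C,E}; column 2 has {C,D}; the diagonal has {C,E}; that leaves A.
At row 2, column 3: row 2 has {A,B,C,E}; column 3 has {A,C}; that leaves D.
At row 3, column 3: row 3 has {A,C,D}; column 3 has {A,C,D}; the diagonal has {A,C,E}; that leaves B.
At row 4, column 3: row 4 has {B,C}; column 3 has {A,B,C,D}; that leaves E.
At row 4, column 4: row 4 has {B,C,E}; column 4 has {A,B,C,E}; the diagonal has {A,B,C,E}; that leaves D.
At row 5, column 1: row 5 has {A,C,E}; column 1 has {B,C,E}; that leaves D.
At row 5, column 2: row 5 has {A,C,D,E}; column 2 has {A,C,D}; that leaves B.
At row 3, column 2: row 3 has {A,B,C,D}; column 2 has {A,B,C,D}; that leaves E.
At row 4, column 1: row 4 has {B,C,D,E}; column 1 has {B,C,D,E}; that leaves A.

E D C B A / B A D C E / C E B A D / A C E D B / D B A E C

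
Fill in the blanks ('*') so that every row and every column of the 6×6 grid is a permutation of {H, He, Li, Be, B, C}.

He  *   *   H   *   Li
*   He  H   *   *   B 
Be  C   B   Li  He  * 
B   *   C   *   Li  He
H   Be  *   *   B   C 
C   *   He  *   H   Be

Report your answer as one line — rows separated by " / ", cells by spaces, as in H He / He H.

He B Be H C Li / Li He H C Be B / Be C B Li He H / B H C Be Li He / H Be Li He B C / C Li He B H Be

(r1,c2): row 1 has {H,He,Li}; column 2 has {He,Be,C}, so it must be B.
(r1,c3): row 1 has {H,He,Li,B}; column 3 has {H,He,B,C}, so it must be Be.
(r1,c5): row 1 has {H,He,Li,Be,B}; column 5 has {H,He,Li,B}, so it must be C.
(r2,c1): row 2 has {H,He,B}; column 1 has {H,He,Be,B,C}, so it must be Li.
(r2,c5): row 2 has {H,He,Li,B}; column 5 has {H,He,Li,B,C}, so it must be Be.
(r3,c6): row 3 has {He,Li,Be,B,C}; column 6 has {He,Li,Be,B,C}, so it must be H.
(r4,c2): row 4 has {He,Li,B,C}; column 2 has {He,Be,B,C}, so it must be H.
(r4,c4): row 4 has {H,He,Li,B,C}; column 4 has {H,Li}, so it must be Be.
(r5,c3): row 5 has {H,Be,B,C}; column 3 has {H,He,Be,B,C}, so it must be Li.
(r5,c4): row 5 has {H,Li,Be,B,C}; column 4 has {H,Li,Be}, so it must be He.
(r6,c2): row 6 has {H,He,Be,C}; column 2 has {H,He,Be,B,C}, so it must be Li.
(r6,c4): row 6 has {H,He,Li,Be,C}; column 4 has {H,He,Li,Be}, so it must be B.
(r2,c4): row 2 has {H,He,Li,Be,B}; column 4 has {H,He,Li,Be,B}, so it must be C.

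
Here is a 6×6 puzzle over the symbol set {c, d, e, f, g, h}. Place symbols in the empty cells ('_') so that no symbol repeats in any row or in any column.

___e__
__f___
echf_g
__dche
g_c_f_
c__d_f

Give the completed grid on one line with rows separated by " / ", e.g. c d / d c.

Cell (r1,c3): row 1 has {e}; column 3 has {c,d,f,h} → g.
Cell (r3,c5): row 3 has {c,e,f,g,h}; column 5 has {f,h} → d.
Cell (r4,c1): row 4 has {c,d,e,h}; column 1 has {c,e,g} → f.
Cell (r4,c2): row 4 has {c,d,e,f,h}; column 2 has {c} → g.
Cell (r5,c4): row 5 has {c,f,g}; column 4 has {c,d,e,f} → h.
Cell (r5,c6): row 5 has {c,f,g,h}; column 6 has {e,f,g} → d.
Cell (r6,c3): row 6 has {c,d,f}; column 3 has {c,d,f,g,h} → e.
Cell (r6,c5): row 6 has {c,d,e,f}; column 5 has {d,f,h} → g.
Cell (r1,c5): row 1 has {e,g}; column 5 has {d,f,g,h} → c.
Cell (r1,c6): row 1 has {c,e,g}; column 6 has {d,e,f,g} → h.
Cell (r2,c4): row 2 has {f}; column 4 has {c,d,e,f,h} → g.
Cell (r2,c5): row 2 has {f,g}; column 5 has {c,d,f,g,h} → e.
Cell (r2,c6): row 2 has {e,f,g}; column 6 has {d,e,f,g,h} → c.
Cell (r5,c2): row 5 has {c,d,f,g,h}; column 2 has {c,g} → e.
Cell (r6,c2): row 6 has {c,d,e,f,g}; column 2 has {c,e,g} → h.
Cell (r1,c1): row 1 has {c,e,g,h}; column 1 has {c,e,f,g} → d.
Cell (r1,c2): row 1 has {c,d,e,g,h}; column 2 has {c,e,g,h} → f.
Cell (r2,c1): row 2 has {c,e,f,g}; column 1 has {c,d,e,f,g} → h.
Cell (r2,c2): row 2 has {c,e,f,g,h}; column 2 has {c,e,f,g,h} → d.

d f g e c h / h d f g e c / e c h f d g / f g d c h e / g e c h f d / c h e d g f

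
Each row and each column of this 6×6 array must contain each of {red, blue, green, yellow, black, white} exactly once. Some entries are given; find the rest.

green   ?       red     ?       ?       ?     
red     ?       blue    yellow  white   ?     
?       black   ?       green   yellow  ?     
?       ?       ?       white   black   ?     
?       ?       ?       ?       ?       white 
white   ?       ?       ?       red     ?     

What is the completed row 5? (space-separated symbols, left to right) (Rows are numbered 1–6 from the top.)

Cell (r1,c5): row 1 has {red,green}; column 5 has {red,yellow,black,white} → blue.
Cell (r2,c2): row 2 has {red,blue,yellow,white}; column 2 has {black} → green.
Cell (r2,c6): row 2 has {red,blue,green,yellow,white}; column 6 has {white} → black.
Cell (r3,c1): row 3 has {green,yellow,black}; column 1 has {red,green,white} → blue.
Cell (r3,c3): row 3 has {blue,green,yellow,black}; column 3 has {red,blue} → white.
Cell (r3,c6): row 3 has {blue,green,yellow,black,white}; column 6 has {black,white} → red.
Cell (r4,c1): row 4 has {black,white}; column 1 has {red,blue,green,white} → yellow.
Cell (r4,c3): row 4 has {yellow,black,white}; column 3 has {red,blue,white} → green.
Cell (r4,c6): row 4 has {green,yellow,black,white}; column 6 has {red,black,white} → blue.
Cell (r5,c1): row 5 has {white}; column 1 has {red,blue,green,yellow,white} → black.
Cell (r5,c3): row 5 has {black,white}; column 3 has {red,blue,green,white} → yellow.
Cell (r5,c5): row 5 has {yellow,black,white}; column 5 has {red,blue,yellow,black,white} → green.
Cell (r6,c3): row 6 has {red,white}; column 3 has {red,blue,green,yellow,white} → black.
Cell (r6,c4): row 6 has {red,black,white}; column 4 has {green,yellow,white} → blue.
Cell (r1,c4): row 1 has {red,blue,green}; column 4 has {blue,green,yellow,white} → black.
Cell (r1,c6): row 1 has {red,blue,green,black}; column 6 has {red,blue,black,white} → yellow.
Cell (r4,c2): row 4 has {blue,green,yellow,black,white}; column 2 has {green,black} → red.
Cell (r5,c2): row 5 has {green,yellow,black,white}; column 2 has {red,green,black} → blue.
Cell (r5,c4): row 5 has {blue,green,yellow,black,white}; column 4 has {blue,green,yellow,black,white} → red.

black blue yellow red green white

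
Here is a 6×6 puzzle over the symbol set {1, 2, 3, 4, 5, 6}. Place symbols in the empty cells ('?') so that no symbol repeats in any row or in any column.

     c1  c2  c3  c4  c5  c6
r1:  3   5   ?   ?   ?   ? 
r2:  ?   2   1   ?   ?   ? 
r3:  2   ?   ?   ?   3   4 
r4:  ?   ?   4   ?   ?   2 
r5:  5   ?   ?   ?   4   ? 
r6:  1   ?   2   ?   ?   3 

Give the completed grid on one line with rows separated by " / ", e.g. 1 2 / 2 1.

3 5 6 4 2 1 / 4 2 1 3 6 5 / 2 6 5 1 3 4 / 6 3 4 5 1 2 / 5 1 3 2 4 6 / 1 4 2 6 5 3

At row 1, column 3: row 1 has {3,5}; column 3 has {1,2,4}; that leaves 6.
At row 1, column 6: row 1 has {3,5,6}; column 6 has {2,3,4}; that leaves 1.
At row 3, column 3: row 3 has {2,3,4}; column 3 has {1,2,4,6}; that leaves 5.
At row 4, column 1: row 4 has {2,4}; column 1 has {1,2,3,5}; that leaves 6.
At row 5, column 3: row 5 has {4,5}; column 3 has {1,2,4,5,6}; that leaves 3.
At row 5, column 6: row 5 has {3,4,5}; column 6 has {1,2,3,4}; that leaves 6.
At row 1, column 5: row 1 has {1,3,5,6}; column 5 has {3,4}; that leaves 2.
At row 2, column 1: row 2 has {1,2}; column 1 has {1,2,3,5,6}; that leaves 4.
At row 2, column 6: row 2 has {1,2,4}; column 6 has {1,2,3,4,6}; that leaves 5.
At row 5, column 2: row 5 has {3,4,5,6}; column 2 has {2,5}; that leaves 1.
At row 5, column 4: row 5 has {1,3,4,5,6}; column 4 is empty so far; that leaves 2.
At row 1, column 4: row 1 has {1,2,3,5,6}; column 4 has {2}; that leaves 4.
At row 2, column 5: row 2 has {1,2,4,5}; column 5 has {2,3,4}; that leaves 6.
At row 3, column 2: row 3 has {2,3,4,5}; column 2 has {1,2,5}; that leaves 6.
At row 3, column 4: row 3 has {2,3,4,5,6}; column 4 has {2,4}; that leaves 1.
At row 4, column 2: row 4 has {2,4,6}; column 2 has {1,2,5,6}; that leaves 3.
At row 4, column 4: row 4 has {2,3,4,6}; column 4 has {1,2,4}; that leaves 5.
At row 4, column 5: row 4 has {2,3,4,5,6}; column 5 has {2,3,4,6}; that leaves 1.
At row 6, column 2: row 6 has {1,2,3}; column 2 has {1,2,3,5,6}; that leaves 4.
At row 6, column 4: row 6 has {1,2,3,4}; column 4 has {1,2,4,5}; that leaves 6.
At row 6, column 5: row 6 has {1,2,3,4,6}; column 5 has {1,2,3,4,6}; that leaves 5.
At row 2, column 4: row 2 has {1,2,4,5,6}; column 4 has {1,2,4,5,6}; that leaves 3.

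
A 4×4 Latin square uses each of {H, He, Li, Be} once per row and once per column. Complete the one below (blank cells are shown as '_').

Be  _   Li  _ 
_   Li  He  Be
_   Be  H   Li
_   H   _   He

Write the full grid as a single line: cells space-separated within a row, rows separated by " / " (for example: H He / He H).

Be He Li H / H Li He Be / He Be H Li / Li H Be He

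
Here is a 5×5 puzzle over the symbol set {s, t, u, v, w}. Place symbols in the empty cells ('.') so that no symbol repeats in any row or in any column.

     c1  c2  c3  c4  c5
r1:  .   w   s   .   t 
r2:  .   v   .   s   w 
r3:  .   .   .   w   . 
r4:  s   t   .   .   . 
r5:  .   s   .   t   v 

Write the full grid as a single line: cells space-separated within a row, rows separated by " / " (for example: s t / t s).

At row 3, column 2: row 3 has {w}; column 2 has {s,t,v,w}; that leaves u.
At row 3, column 5: row 3 has {u,w}; column 5 has {t,v,w}; that leaves s.
At row 4, column 5: row 4 has {s,t}; column 5 has {s,t,v,w}; that leaves u.
At row 4, column 4: row 4 has {s,t,u}; column 4 has {s,t,w}; that leaves v.
At row 1, column 4: row 1 has {s,t,w}; column 4 has {s,t,v,w}; that leaves u.
At row 4, column 3: row 4 has {s,t,u,v}; column 3 has {s}; that leaves w.
At row 5, column 3: row 5 has {s,t,v}; column 3 has {s,w}; that leaves u.
At row 1, column 1: row 1 has {s,t,u,w}; column 1 has {s}; that leaves v.
At row 2, column 3: row 2 has {s,v,w}; column 3 has {s,u,w}; that leaves t.
At row 3, column 1: row 3 has {s,u,w}; column 1 has {s,v}; that leaves t.
At row 3, column 3: row 3 has {s,t,u,w}; column 3 has {s,t,u,w}; that leaves v.
At row 5, column 1: row 5 has {s,t,u,v}; column 1 has {s,t,v}; that leaves w.
At row 2, column 1: row 2 has {s,t,v,w}; column 1 has {s,t,v,w}; that leaves u.

v w s u t / u v t s w / t u v w s / s t w v u / w s u t v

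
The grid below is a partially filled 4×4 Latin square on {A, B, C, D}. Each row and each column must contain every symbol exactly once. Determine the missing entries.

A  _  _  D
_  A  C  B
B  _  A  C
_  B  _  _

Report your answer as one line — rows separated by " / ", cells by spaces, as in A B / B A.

A C B D / D A C B / B D A C / C B D A

(r1,c2) = C
(r1,c3) = B
(r2,c1) = D
(r3,c2) = D
(r4,c1) = C
(r4,c3) = D
(r4,c4) = A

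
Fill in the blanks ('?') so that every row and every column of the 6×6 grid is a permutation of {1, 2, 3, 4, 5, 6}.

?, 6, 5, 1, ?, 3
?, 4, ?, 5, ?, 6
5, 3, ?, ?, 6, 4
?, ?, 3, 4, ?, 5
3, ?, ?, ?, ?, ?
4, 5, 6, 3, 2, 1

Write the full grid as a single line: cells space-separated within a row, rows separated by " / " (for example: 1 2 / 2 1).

2 6 5 1 4 3 / 1 4 2 5 3 6 / 5 3 1 2 6 4 / 6 2 3 4 1 5 / 3 1 4 6 5 2 / 4 5 6 3 2 1

Cell (r1,c1): row 1 has {1,3,5,6}; column 1 has {3,4,5} → 2.
Cell (r1,c5): row 1 has {1,2,3,5,6}; column 5 has {2,6} → 4.
Cell (r2,c1): row 2 has {4,5,6}; column 1 has {2,3,4,5} → 1.
Cell (r2,c3): row 2 has {1,4,5,6}; column 3 has {3,5,6} → 2.
Cell (r2,c5): row 2 has {1,2,4,5,6}; column 5 has {2,4,6} → 3.
Cell (r3,c3): row 3 has {3,4,5,6}; column 3 has {2,3,5,6} → 1.
Cell (r3,c4): row 3 has {1,3,4,5,6}; column 4 has {1,3,4,5} → 2.
Cell (r4,c1): row 4 has {3,4,5}; column 1 has {1,2,3,4,5} → 6.
Cell (r4,c5): row 4 has {3,4,5,6}; column 5 has {2,3,4,6} → 1.
Cell (r5,c3): row 5 has {3}; column 3 has {1,2,3,5,6} → 4.
Cell (r5,c4): row 5 has {3,4}; column 4 has {1,2,3,4,5} → 6.
Cell (r5,c5): row 5 has {3,4,6}; column 5 has {1,2,3,4,6} → 5.
Cell (r5,c6): row 5 has {3,4,5,6}; column 6 has {1,3,4,5,6} → 2.
Cell (r4,c2): row 4 has {1,3,4,5,6}; column 2 has {3,4,5,6} → 2.
Cell (r5,c2): row 5 has {2,3,4,5,6}; column 2 has {2,3,4,5,6} → 1.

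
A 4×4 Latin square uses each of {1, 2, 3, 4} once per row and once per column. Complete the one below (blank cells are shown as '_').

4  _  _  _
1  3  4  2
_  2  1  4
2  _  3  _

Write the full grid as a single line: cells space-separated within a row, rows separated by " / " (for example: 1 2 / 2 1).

4 1 2 3 / 1 3 4 2 / 3 2 1 4 / 2 4 3 1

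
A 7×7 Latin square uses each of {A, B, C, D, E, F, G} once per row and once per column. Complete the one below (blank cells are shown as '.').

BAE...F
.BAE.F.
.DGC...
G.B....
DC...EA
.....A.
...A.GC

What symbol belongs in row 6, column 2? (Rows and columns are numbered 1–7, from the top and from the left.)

G

(r2,c1) = C
(r3,c6) = B
(r3,c7) = E
(r4,c7) = D
(r5,c3) = F
(r7,c3) = D
(r2,c7) = G
(r4,c4) = F
(r4,c6) = C
(r6,c3) = C
(r6,c7) = B
(r1,c6) = D
(r2,c5) = D
(r4,c2) = E
(r4,c5) = A
(r7,c2) = F
(r1,c4) = G
(r1,c5) = C
(r3,c5) = F
(r5,c4) = B
(r5,c5) = G
(r6,c2) = G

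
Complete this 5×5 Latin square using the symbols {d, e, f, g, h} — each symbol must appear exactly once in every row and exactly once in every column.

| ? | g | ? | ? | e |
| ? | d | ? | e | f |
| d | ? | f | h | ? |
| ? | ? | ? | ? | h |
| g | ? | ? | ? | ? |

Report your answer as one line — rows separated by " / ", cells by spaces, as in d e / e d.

f g h d e / h d g e f / d e f h g / e f d g h / g h e f d

(r2,c1) = h
(r2,c3) = g
(r3,c2) = e
(r3,c5) = g
(r4,c2) = f
(r5,c2) = h
(r5,c5) = d
(r1,c1) = f
(r1,c4) = d
(r4,c1) = e
(r4,c3) = d
(r4,c4) = g
(r5,c3) = e
(r5,c4) = f
(r1,c3) = h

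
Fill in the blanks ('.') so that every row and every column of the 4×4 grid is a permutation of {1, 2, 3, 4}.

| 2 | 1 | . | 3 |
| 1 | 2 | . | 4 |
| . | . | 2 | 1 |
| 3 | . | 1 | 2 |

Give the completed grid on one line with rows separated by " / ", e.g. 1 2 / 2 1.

Cell (r1,c3): row 1 has {1,2,3}; column 3 has {1,2} → 4.
Cell (r2,c3): row 2 has {1,2,4}; column 3 has {1,2,4} → 3.
Cell (r3,c1): row 3 has {1,2}; column 1 has {1,2,3} → 4.
Cell (r3,c2): row 3 has {1,2,4}; column 2 has {1,2} → 3.
Cell (r4,c2): row 4 has {1,2,3}; column 2 has {1,2,3} → 4.

2 1 4 3 / 1 2 3 4 / 4 3 2 1 / 3 4 1 2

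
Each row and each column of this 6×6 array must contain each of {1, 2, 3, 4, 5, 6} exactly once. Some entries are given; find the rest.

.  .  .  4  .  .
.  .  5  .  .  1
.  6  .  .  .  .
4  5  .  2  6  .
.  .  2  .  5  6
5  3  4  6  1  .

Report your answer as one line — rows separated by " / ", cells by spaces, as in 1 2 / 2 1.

2 1 6 4 3 5 / 6 2 5 3 4 1 / 1 6 3 5 2 4 / 4 5 1 2 6 3 / 3 4 2 1 5 6 / 5 3 4 6 1 2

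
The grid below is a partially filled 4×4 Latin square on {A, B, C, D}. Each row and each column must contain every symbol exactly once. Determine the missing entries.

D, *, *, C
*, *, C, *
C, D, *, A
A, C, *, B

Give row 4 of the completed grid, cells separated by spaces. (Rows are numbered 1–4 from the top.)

A C D B

(r2,c1) = B
(r2,c2) = A
(r2,c4) = D
(r3,c3) = B
(r4,c3) = D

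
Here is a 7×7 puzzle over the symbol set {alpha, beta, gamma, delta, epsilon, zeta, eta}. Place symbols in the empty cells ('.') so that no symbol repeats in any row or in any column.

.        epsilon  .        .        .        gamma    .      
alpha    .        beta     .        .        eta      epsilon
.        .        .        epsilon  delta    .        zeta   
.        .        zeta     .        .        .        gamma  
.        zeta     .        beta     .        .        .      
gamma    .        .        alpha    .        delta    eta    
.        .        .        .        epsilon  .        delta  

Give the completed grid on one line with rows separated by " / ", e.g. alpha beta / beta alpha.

zeta epsilon delta eta alpha gamma beta / alpha delta beta zeta gamma eta epsilon / eta gamma alpha epsilon delta beta zeta / epsilon eta zeta delta beta alpha gamma / delta zeta gamma beta eta epsilon alpha / gamma beta epsilon alpha zeta delta eta / beta alpha eta gamma epsilon zeta delta

row 5 has {beta,zeta}; column 7 has {gamma,delta,epsilon,zeta,eta} — only alpha is left for (r5,c7).
row 6 has {alpha,gamma,delta,eta}; column 2 has {epsilon,zeta} — only beta is left for (r6,c2).
row 6 has {alpha,beta,gamma,delta,eta}; column 3 has {beta,zeta} — only epsilon is left for (r6,c3).
row 6 has {alpha,beta,gamma,delta,epsilon,eta}; column 5 has {delta,epsilon} — only zeta is left for (r6,c5).
row 1 has {gamma,epsilon}; column 7 has {alpha,gamma,delta,epsilon,zeta,eta} — only beta is left for (r1,c7).
row 2 has {alpha,beta,epsilon,eta}; column 5 has {delta,epsilon,zeta} — only gamma is left for (r2,c5).
row 5 has {alpha,beta,zeta}; column 5 has {gamma,delta,epsilon,zeta} — only eta is left for (r5,c5).
row 5 has {alpha,beta,zeta,eta}; column 6 has {gamma,delta,eta} — only epsilon is left for (r5,c6).
row 1 has {beta,gamma,epsilon}; column 5 has {gamma,delta,epsilon,zeta,eta} — only alpha is left for (r1,c5).
row 2 has {alpha,beta,gamma,epsilon,eta}; column 2 has {beta,epsilon,zeta} — only delta is left for (r2,c2).
row 2 has {alpha,beta,gamma,delta,epsilon,eta}; column 4 has {alpha,beta,epsilon} — only zeta is left for (r2,c4).
row 4 has {gamma,zeta}; column 5 has {alpha,gamma,delta,epsilon,zeta,eta} — only beta is left for (r4,c5).
row 4 has {beta,gamma,zeta}; column 6 has {gamma,delta,epsilon,eta} — only alpha is left for (r4,c6).
row 5 has {alpha,beta,epsilon,zeta,eta}; column 1 has {alpha,gamma} — only delta is left for (r5,c1).
row 5 has {alpha,beta,delta,epsilon,zeta,eta}; column 3 has {beta,epsilon,zeta} — only gamma is left for (r5,c3).
row 3 has {delta,epsilon,zeta}; column 6 has {alpha,gamma,delta,epsilon,eta} — only beta is left for (r3,c6).
row 4 has {alpha,beta,gamma,zeta}; column 2 has {beta,delta,epsilon,zeta} — only eta is left for (r4,c2).
row 4 has {alpha,beta,gamma,zeta,eta}; column 4 has {alpha,beta,epsilon,zeta} — only delta is left for (r4,c4).
row 7 has {delta,epsilon}; column 6 has {alpha,beta,gamma,delta,epsilon,eta} — only zeta is left for (r7,c6).
row 1 has {alpha,beta,gamma,epsilon}; column 4 has {alpha,beta,delta,epsilon,zeta} — only eta is left for (r1,c4).
row 3 has {beta,delta,epsilon,zeta}; column 1 has {alpha,gamma,delta} — only eta is left for (r3,c1).
row 3 has {beta,delta,epsilon,zeta,eta}; column 3 has {beta,gamma,epsilon,zeta} — only alpha is left for (r3,c3).
row 4 has {alpha,beta,gamma,delta,zeta,eta}; column 1 has {alpha,gamma,delta,eta} — only epsilon is left for (r4,c1).
row 7 has {delta,epsilon,zeta}; column 1 has {alpha,gamma,delta,epsilon,eta} — only beta is left for (r7,c1).
row 7 has {beta,delta,epsilon,zeta}; column 3 has {alpha,beta,gamma,epsilon,zeta} — only eta is left for (r7,c3).
row 7 has {beta,delta,epsilon,zeta,eta}; column 4 has {alpha,beta,delta,epsilon,zeta,eta} — only gamma is left for (r7,c4).
row 1 has {alpha,beta,gamma,epsilon,eta}; column 1 has {alpha,beta,gamma,delta,epsilon,eta} — only zeta is left for (r1,c1).
row 1 has {alpha,beta,gamma,epsilon,zeta,eta}; column 3 has {alpha,beta,gamma,epsilon,zeta,eta} — only delta is left for (r1,c3).
row 3 has {alpha,beta,delta,epsilon,zeta,eta}; column 2 has {beta,delta,epsilon,zeta,eta} — only gamma is left for (r3,c2).
row 7 has {beta,gamma,delta,epsilon,zeta,eta}; column 2 has {beta,gamma,delta,epsilon,zeta,eta} — only alpha is left for (r7,c2).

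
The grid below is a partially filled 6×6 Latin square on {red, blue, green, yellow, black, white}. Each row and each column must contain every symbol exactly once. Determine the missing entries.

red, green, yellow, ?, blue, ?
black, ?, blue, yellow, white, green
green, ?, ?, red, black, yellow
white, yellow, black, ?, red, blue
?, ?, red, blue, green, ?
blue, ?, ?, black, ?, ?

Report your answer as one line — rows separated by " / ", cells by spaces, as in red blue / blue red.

red green yellow white blue black / black red blue yellow white green / green blue white red black yellow / white yellow black green red blue / yellow black red blue green white / blue white green black yellow red

row 1 has {red,blue,green,yellow}; column 4 has {red,blue,yellow,black} — only white is left for (r1,c4).
row 1 has {red,blue,green,yellow,white}; column 6 has {blue,green,yellow} — only black is left for (r1,c6).
row 2 has {blue,green,yellow,black,white}; column 2 has {green,yellow} — only red is left for (r2,c2).
row 3 has {red,green,yellow,black}; column 3 has {red,blue,yellow,black} — only white is left for (r3,c3).
row 4 has {red,blue,yellow,black,white}; column 4 has {red,blue,yellow,black,white} — only green is left for (r4,c4).
row 5 has {red,blue,green}; column 1 has {red,blue,green,black,white} — only yellow is left for (r5,c1).
row 5 has {red,blue,green,yellow}; column 6 has {blue,green,yellow,black} — only white is left for (r5,c6).
row 6 has {blue,black}; column 2 has {red,green,yellow} — only white is left for (r6,c2).
row 6 has {blue,black,white}; column 3 has {red,blue,yellow,black,white} — only green is left for (r6,c3).
row 6 has {blue,green,black,white}; column 5 has {red,blue,green,black,white} — only yellow is left for (r6,c5).
row 6 has {blue,green,yellow,black,white}; column 6 has {blue,green,yellow,black,white} — only red is left for (r6,c6).
row 3 has {red,green,yellow,black,white}; column 2 has {red,green,yellow,white} — only blue is left for (r3,c2).
row 5 has {red,blue,green,yellow,white}; column 2 has {red,blue,green,yellow,white} — only black is left for (r5,c2).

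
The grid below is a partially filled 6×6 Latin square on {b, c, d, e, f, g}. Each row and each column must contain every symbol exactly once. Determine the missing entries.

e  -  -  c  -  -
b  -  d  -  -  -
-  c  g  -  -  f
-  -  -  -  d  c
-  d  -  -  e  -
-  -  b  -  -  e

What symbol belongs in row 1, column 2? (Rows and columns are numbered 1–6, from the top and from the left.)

b

(r1,c3): row 1 has {c,e}; column 3 has {b,d,g}, so it must be f.
(r2,c6): row 2 has {b,d}; column 6 has {c,e,f}, so it must be g.
(r3,c1): row 3 has {c,f,g}; column 1 has {b,e}, so it must be d.
(r3,c5): row 3 has {c,d,f,g}; column 5 has {d,e}, so it must be b.
(r4,c3): row 4 has {c,d}; column 3 has {b,d,f,g}, so it must be e.
(r5,c3): row 5 has {d,e}; column 3 has {b,d,e,f,g}, so it must be c.
(r5,c6): row 5 has {c,d,e}; column 6 has {c,e,f,g}, so it must be b.
(r1,c5): row 1 has {c,e,f}; column 5 has {b,d,e}, so it must be g.
(r1,c6): row 1 has {c,e,f,g}; column 6 has {b,c,e,f,g}, so it must be d.
(r3,c4): row 3 has {b,c,d,f,g}; column 4 has {c}, so it must be e.
(r1,c2): row 1 has {c,d,e,f,g}; column 2 has {c,d}, so it must be b.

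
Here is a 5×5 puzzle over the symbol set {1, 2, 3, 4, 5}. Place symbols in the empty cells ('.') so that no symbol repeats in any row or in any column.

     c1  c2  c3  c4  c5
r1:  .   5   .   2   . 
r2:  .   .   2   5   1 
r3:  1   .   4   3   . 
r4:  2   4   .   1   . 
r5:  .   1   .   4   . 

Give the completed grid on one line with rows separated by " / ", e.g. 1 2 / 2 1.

3 5 1 2 4 / 4 3 2 5 1 / 1 2 4 3 5 / 2 4 5 1 3 / 5 1 3 4 2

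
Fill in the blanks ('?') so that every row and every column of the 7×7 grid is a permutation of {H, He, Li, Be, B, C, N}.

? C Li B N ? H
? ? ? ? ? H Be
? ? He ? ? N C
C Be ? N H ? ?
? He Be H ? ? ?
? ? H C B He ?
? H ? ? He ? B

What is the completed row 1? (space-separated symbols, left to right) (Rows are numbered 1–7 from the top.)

He C Li B N Be H

row 1 has {H,Li,B,C,N}; column 6 has {H,He,N} — only Be is left for (r1,c6).
row 4 has {H,Be,C,N}; column 3 has {H,He,Li,Be} — only B is left for (r4,c3).
row 4 has {H,Be,B,C,N}; column 6 has {H,He,Be,N} — only Li is left for (r4,c6).
row 4 has {H,Li,Be,B,C,N}; column 7 has {H,Be,B,C} — only He is left for (r4,c7).
row 7 has {H,He,B}; column 6 has {H,He,Li,Be,N} — only C is left for (r7,c6).
row 1 has {H,Li,Be,B,C,N}; column 1 has {C} — only He is left for (r1,c1).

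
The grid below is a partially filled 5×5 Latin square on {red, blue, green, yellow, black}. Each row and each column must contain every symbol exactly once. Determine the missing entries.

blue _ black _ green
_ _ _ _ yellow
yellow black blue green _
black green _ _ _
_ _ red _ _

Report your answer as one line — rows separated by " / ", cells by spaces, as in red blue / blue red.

(r2,c3): row 2 has {yellow}; column 3 has {red,blue,black}, so it must be green.
(r3,c5): row 3 has {blue,green,yellow,black}; column 5 has {green,yellow}, so it must be red.
(r4,c3): row 4 has {green,black}; column 3 has {red,blue,green,black}, so it must be yellow.
(r4,c5): row 4 has {green,yellow,black}; column 5 has {red,green,yellow}, so it must be blue.
(r5,c1): row 5 has {red}; column 1 has {blue,yellow,black}, so it must be green.
(r5,c5): row 5 has {red,green}; column 5 has {red,blue,green,yellow}, so it must be black.
(r2,c1): row 2 has {green,yellow}; column 1 has {blue,green,yellow,black}, so it must be red.
(r2,c2): row 2 has {red,green,yellow}; column 2 has {green,black}, so it must be blue.
(r2,c4): row 2 has {red,blue,green,yellow}; column 4 has {green}, so it must be black.
(r4,c4): row 4 has {blue,green,yellow,black}; column 4 has {green,black}, so it must be red.
(r5,c2): row 5 has {red,green,black}; column 2 has {blue,green,black}, so it must be yellow.
(r5,c4): row 5 has {red,green,yellow,black}; column 4 has {red,green,black}, so it must be blue.
(r1,c2): row 1 has {blue,green,black}; column 2 has {blue,green,yellow,black}, so it must be red.
(r1,c4): row 1 has {red,blue,green,black}; column 4 has {red,blue,green,black}, so it must be yellow.

blue red black yellow green / red blue green black yellow / yellow black blue green red / black green yellow red blue / green yellow red blue black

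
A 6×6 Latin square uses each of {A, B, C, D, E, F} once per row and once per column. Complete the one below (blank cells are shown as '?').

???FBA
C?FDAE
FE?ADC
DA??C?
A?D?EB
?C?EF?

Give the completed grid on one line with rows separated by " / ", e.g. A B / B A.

E D C F B A / C B F D A E / F E B A D C / D A E B C F / A F D C E B / B C A E F D

(r1,c1) = E
(r1,c2) = D
(r1,c3) = C
(r2,c2) = B
(r3,c3) = B
(r4,c3) = E
(r4,c4) = B
(r4,c6) = F
(r5,c2) = F
(r5,c4) = C
(r6,c1) = B
(r6,c3) = A
(r6,c6) = D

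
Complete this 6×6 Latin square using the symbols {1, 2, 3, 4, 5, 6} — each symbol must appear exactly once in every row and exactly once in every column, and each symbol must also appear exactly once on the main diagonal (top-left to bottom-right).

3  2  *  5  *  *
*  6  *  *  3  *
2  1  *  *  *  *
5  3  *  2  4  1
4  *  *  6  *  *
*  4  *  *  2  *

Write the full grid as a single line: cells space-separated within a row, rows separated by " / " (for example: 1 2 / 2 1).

3 2 1 5 6 4 / 1 6 5 4 3 2 / 2 1 4 3 5 6 / 5 3 6 2 4 1 / 4 5 2 6 1 3 / 6 4 3 1 2 5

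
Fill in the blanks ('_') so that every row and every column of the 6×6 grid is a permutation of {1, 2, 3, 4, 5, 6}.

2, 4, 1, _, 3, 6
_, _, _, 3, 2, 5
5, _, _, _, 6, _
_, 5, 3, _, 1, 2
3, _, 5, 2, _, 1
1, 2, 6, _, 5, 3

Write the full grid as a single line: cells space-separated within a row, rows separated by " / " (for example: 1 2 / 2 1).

2 4 1 5 3 6 / 6 1 4 3 2 5 / 5 3 2 1 6 4 / 4 5 3 6 1 2 / 3 6 5 2 4 1 / 1 2 6 4 5 3

(r1,c4): row 1 has {1,2,3,4,6}; column 4 has {2,3}, so it must be 5.
(r2,c3): row 2 has {2,3,5}; column 3 has {1,3,5,6}, so it must be 4.
(r3,c3): row 3 has {5,6}; column 3 has {1,3,4,5,6}, so it must be 2.
(r3,c6): row 3 has {2,5,6}; column 6 has {1,2,3,5,6}, so it must be 4.
(r5,c2): row 5 has {1,2,3,5}; column 2 has {2,4,5}, so it must be 6.
(r5,c5): row 5 has {1,2,3,5,6}; column 5 has {1,2,3,5,6}, so it must be 4.
(r6,c4): row 6 has {1,2,3,5,6}; column 4 has {2,3,5}, so it must be 4.
(r2,c1): row 2 has {2,3,4,5}; column 1 has {1,2,3,5}, so it must be 6.
(r2,c2): row 2 has {2,3,4,5,6}; column 2 has {2,4,5,6}, so it must be 1.
(r3,c2): row 3 has {2,4,5,6}; column 2 has {1,2,4,5,6}, so it must be 3.
(r3,c4): row 3 has {2,3,4,5,6}; column 4 has {2,3,4,5}, so it must be 1.
(r4,c1): row 4 has {1,2,3,5}; column 1 has {1,2,3,5,6}, so it must be 4.
(r4,c4): row 4 has {1,2,3,4,5}; column 4 has {1,2,3,4,5}, so it must be 6.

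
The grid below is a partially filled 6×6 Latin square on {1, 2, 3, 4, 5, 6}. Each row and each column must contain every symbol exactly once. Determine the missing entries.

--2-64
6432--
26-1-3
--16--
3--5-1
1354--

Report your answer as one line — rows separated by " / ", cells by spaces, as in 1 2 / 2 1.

5 1 2 3 6 4 / 6 4 3 2 1 5 / 2 6 4 1 5 3 / 4 5 1 6 3 2 / 3 2 6 5 4 1 / 1 3 5 4 2 6

(r1,c1) = 5
(r1,c2) = 1
(r1,c4) = 3
(r2,c6) = 5
(r3,c3) = 4
(r3,c5) = 5
(r4,c1) = 4
(r4,c6) = 2
(r5,c2) = 2
(r5,c3) = 6
(r5,c5) = 4
(r6,c5) = 2
(r6,c6) = 6
(r2,c5) = 1
(r4,c2) = 5
(r4,c5) = 3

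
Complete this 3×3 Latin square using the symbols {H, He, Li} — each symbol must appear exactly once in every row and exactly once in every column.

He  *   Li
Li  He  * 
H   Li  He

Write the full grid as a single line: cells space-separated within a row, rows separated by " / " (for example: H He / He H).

(r1,c2) = H
(r2,c3) = H

He H Li / Li He H / H Li He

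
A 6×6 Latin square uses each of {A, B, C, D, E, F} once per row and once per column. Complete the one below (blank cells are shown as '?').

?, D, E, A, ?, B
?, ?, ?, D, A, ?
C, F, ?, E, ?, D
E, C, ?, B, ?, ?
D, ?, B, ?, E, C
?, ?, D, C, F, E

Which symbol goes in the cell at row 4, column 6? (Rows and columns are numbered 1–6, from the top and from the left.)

A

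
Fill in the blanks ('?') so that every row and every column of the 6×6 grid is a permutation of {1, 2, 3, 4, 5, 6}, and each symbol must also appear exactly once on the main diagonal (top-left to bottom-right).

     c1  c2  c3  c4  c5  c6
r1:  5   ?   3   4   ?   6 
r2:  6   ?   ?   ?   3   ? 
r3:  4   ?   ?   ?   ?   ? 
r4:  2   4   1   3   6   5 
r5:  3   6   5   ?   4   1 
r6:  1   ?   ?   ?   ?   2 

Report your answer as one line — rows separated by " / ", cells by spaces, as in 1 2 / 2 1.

5 2 3 4 1 6 / 6 1 2 5 3 4 / 4 5 6 1 2 3 / 2 4 1 3 6 5 / 3 6 5 2 4 1 / 1 3 4 6 5 2

At row 2, column 2: row 2 has {3,6}; column 2 has {4,6}; the diagonal has {2,3,4,5}; that leaves 1.
At row 2, column 6: row 2 has {1,3,6}; column 6 has {1,2,5,6}; that leaves 4.
At row 3, column 3: row 3 has {4}; column 3 has {1,3,5}; the diagonal has {1,2,3,4,5}; that leaves 6.
At row 3, column 6: row 3 has {4,6}; column 6 has {1,2,4,5,6}; that leaves 3.
At row 5, column 4: row 5 has {1,3,4,5,6}; column 4 has {3,4}; that leaves 2.
At row 6, column 3: row 6 has {1,2}; column 3 has {1,3,5,6}; that leaves 4.
At row 6, column 5: row 6 has {1,2,4}; column 5 has {3,4,6}; that leaves 5.
At row 1, column 2: row 1 has {3,4,5,6}; column 2 has {1,4,6}; that leaves 2.
At row 1, column 5: row 1 has {2,3,4,5,6}; column 5 has {3,4,5,6}; that leaves 1.
At row 2, column 3: row 2 has {1,3,4,6}; column 3 has {1,3,4,5,6}; that leaves 2.
At row 2, column 4: row 2 has {1,2,3,4,6}; column 4 has {2,3,4}; that leaves 5.
At row 3, column 2: row 3 has {3,4,6}; column 2 has {1,2,4,6}; that leaves 5.
At row 3, column 4: row 3 has {3,4,5,6}; column 4 has {2,3,4,5}; that leaves 1.
At row 3, column 5: row 3 has {1,3,4,5,6}; column 5 has {1,3,4,5,6}; that leaves 2.
At row 6, column 2: row 6 has {1,2,4,5}; column 2 has {1,2,4,5,6}; that leaves 3.
At row 6, column 4: row 6 has {1,2,3,4,5}; column 4 has {1,2,3,4,5}; that leaves 6.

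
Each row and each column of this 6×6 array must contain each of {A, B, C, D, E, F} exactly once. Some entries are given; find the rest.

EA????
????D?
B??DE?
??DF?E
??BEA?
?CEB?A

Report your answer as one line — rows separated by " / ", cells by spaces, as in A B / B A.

E A F C B D / F E C A D B / B F A D E C / A B D F C E / C D B E A F / D C E B F A

(r1,c4) = C
(r2,c4) = A
(r3,c2) = F
(r3,c6) = C
(r4,c2) = B
(r4,c5) = C
(r5,c2) = D
(r5,c6) = F
(r6,c5) = F
(r1,c3) = F
(r1,c5) = B
(r1,c6) = D
(r2,c2) = E
(r2,c3) = C
(r2,c6) = B
(r3,c3) = A
(r4,c1) = A
(r5,c1) = C
(r6,c1) = D
(r2,c1) = F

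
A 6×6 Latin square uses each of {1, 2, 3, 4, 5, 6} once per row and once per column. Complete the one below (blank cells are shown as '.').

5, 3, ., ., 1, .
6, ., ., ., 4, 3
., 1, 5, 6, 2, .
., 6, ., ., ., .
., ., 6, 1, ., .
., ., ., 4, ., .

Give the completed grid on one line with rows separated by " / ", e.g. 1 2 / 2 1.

5 3 4 2 1 6 / 6 2 1 5 4 3 / 3 1 5 6 2 4 / 4 6 2 3 5 1 / 2 4 6 1 3 5 / 1 5 3 4 6 2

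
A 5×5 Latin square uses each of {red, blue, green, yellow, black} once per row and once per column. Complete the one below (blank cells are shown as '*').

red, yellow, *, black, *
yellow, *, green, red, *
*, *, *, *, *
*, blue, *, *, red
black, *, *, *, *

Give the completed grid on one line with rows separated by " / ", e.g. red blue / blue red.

At row 1, column 3: row 1 has {red,yellow,black}; column 3 has {green}; that leaves blue.
At row 1, column 5: row 1 has {red,blue,yellow,black}; column 5 has {red}; that leaves green.
At row 2, column 2: row 2 has {red,green,yellow}; column 2 has {blue,yellow}; that leaves black.
At row 2, column 5: row 2 has {red,green,yellow,black}; column 5 has {red,green}; that leaves blue.
At row 4, column 1: row 4 has {red,blue}; column 1 has {red,yellow,black}; that leaves green.
At row 4, column 4: row 4 has {red,blue,green}; column 4 has {red,black}; that leaves yellow.
At row 5, column 5: row 5 has {black}; column 5 has {red,blue,green}; that leaves yellow.
At row 3, column 1: row 3 is empty so far; column 1 has {red,green,yellow,black}; that leaves blue.
At row 3, column 4: row 3 has {blue}; column 4 has {red,yellow,black}; that leaves green.
At row 3, column 5: row 3 has {blue,green}; column 5 has {red,blue,green,yellow}; that leaves black.
At row 4, column 3: row 4 has {red,blue,green,yellow}; column 3 has {blue,green}; that leaves black.
At row 5, column 3: row 5 has {yellow,black}; column 3 has {blue,green,black}; that leaves red.
At row 5, column 4: row 5 has {red,yellow,black}; column 4 has {red,green,yellow,black}; that leaves blue.
At row 3, column 2: row 3 has {blue,green,black}; column 2 has {blue,yellow,black}; that leaves red.
At row 3, column 3: row 3 has {red,blue,green,black}; column 3 has {red,blue,green,black}; that leaves yellow.
At row 5, column 2: row 5 has {red,blue,yellow,black}; column 2 has {red,blue,yellow,black}; that leaves green.

red yellow blue black green / yellow black green red blue / blue red yellow green black / green blue black yellow red / black green red blue yellow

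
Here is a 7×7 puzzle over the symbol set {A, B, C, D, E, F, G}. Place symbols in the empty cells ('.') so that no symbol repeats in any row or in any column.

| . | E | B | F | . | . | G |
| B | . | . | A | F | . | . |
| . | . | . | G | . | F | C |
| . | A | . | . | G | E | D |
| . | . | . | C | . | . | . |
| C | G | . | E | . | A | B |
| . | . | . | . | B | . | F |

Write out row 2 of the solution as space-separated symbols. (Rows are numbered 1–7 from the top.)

B D G A F C E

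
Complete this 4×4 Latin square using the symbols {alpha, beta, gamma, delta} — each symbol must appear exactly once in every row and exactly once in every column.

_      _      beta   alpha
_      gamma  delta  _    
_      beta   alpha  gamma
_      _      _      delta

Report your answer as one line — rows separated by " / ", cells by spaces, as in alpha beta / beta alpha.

gamma delta beta alpha / alpha gamma delta beta / delta beta alpha gamma / beta alpha gamma delta

Cell (r1,c2): row 1 has {alpha,beta}; column 2 has {beta,gamma} → delta.
Cell (r2,c4): row 2 has {gamma,delta}; column 4 has {alpha,gamma,delta} → beta.
Cell (r3,c1): row 3 has {alpha,beta,gamma}; column 1 is empty so far → delta.
Cell (r4,c2): row 4 has {delta}; column 2 has {beta,gamma,delta} → alpha.
Cell (r4,c3): row 4 has {alpha,delta}; column 3 has {alpha,beta,delta} → gamma.
Cell (r1,c1): row 1 has {alpha,beta,delta}; column 1 has {delta} → gamma.
Cell (r2,c1): row 2 has {beta,gamma,delta}; column 1 has {gamma,delta} → alpha.
Cell (r4,c1): row 4 has {alpha,gamma,delta}; column 1 has {alpha,gamma,delta} → beta.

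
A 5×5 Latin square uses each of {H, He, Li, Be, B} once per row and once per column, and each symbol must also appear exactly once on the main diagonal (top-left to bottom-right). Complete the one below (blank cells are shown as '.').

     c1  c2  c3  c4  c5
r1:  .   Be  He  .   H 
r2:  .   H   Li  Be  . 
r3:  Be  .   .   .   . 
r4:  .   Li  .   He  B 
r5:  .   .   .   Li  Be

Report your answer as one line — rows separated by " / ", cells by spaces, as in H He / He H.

(r1,c4) = B
(r2,c5) = He
(r3,c3) = B
(r3,c4) = H
(r3,c5) = Li
(r4,c1) = H
(r4,c3) = Be
(r5,c3) = H
(r1,c1) = Li
(r2,c1) = B
(r3,c2) = He
(r5,c1) = He
(r5,c2) = B

Li Be He B H / B H Li Be He / Be He B H Li / H Li Be He B / He B H Li Be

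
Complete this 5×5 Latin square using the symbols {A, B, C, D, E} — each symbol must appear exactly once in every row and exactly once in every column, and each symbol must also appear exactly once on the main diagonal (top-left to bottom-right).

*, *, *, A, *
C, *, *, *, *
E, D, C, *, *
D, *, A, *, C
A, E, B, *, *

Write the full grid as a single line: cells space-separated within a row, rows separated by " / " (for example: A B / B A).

(r1,c1): row 1 has {A}; column 1 has {A,C,D,E}; the diagonal has {C}, so it must be B.
(r1,c2): row 1 has {A,B}; column 2 has {D,E}, so it must be C.
(r2,c2): row 2 has {C}; column 2 has {C,D,E}; the diagonal has {B,C}, so it must be A.
(r3,c4): row 3 has {C,D,E}; column 4 has {A}, so it must be B.
(r3,c5): row 3 has {B,C,D,E}; column 5 has {C}, so it must be A.
(r4,c2): row 4 has {A,C,D}; column 2 has {A,C,D,E}, so it must be B.
(r4,c4): row 4 has {A,B,C,D}; column 4 has {A,B}; the diagonal has {A,B,C}, so it must be E.
(r5,c5): row 5 has {A,B,E}; column 5 has {A,C}; the diagonal has {A,B,C,E}, so it must be D.
(r1,c5): row 1 has {A,B,C}; column 5 has {A,C,D}, so it must be E.
(r2,c4): row 2 has {A,C}; column 4 has {A,B,E}, so it must be D.
(r2,c5): row 2 has {A,C,D}; column 5 has {A,C,D,E}, so it must be B.
(r5,c4): row 5 has {A,B,D,E}; column 4 has {A,B,D,E}, so it must be C.
(r1,c3): row 1 has {A,B,C,E}; column 3 has {A,B,C}, so it must be D.
(r2,c3): row 2 has {A,B,C,D}; column 3 has {A,B,C,D}, so it must be E.

B C D A E / C A E D B / E D C B A / D B A E C / A E B C D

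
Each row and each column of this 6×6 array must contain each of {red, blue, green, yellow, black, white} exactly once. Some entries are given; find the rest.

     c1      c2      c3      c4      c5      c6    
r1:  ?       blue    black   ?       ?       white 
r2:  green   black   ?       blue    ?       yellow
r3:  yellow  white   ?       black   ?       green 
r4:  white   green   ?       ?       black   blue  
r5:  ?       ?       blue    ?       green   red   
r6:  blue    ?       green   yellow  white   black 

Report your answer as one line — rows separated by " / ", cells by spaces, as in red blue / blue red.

red blue black green yellow white / green black white blue red yellow / yellow white red black blue green / white green yellow red black blue / black yellow blue white green red / blue red green yellow white black

At row 1, column 1: row 1 has {blue,black,white}; column 1 has {blue,green,yellow,white}; that leaves red.
At row 1, column 4: row 1 has {red,blue,black,white}; column 4 has {blue,yellow,black}; that leaves green.
At row 1, column 5: row 1 has {red,blue,green,black,white}; column 5 has {green,black,white}; that leaves yellow.
At row 2, column 5: row 2 has {blue,green,yellow,black}; column 5 has {green,yellow,black,white}; that leaves red.
At row 3, column 3: row 3 has {green,yellow,black,white}; column 3 has {blue,green,black}; that leaves red.
At row 3, column 5: row 3 has {red,green,yellow,black,white}; column 5 has {red,green,yellow,black,white}; that leaves blue.
At row 4, column 3: row 4 has {blue,green,black,white}; column 3 has {red,blue,green,black}; that leaves yellow.
At row 4, column 4: row 4 has {blue,green,yellow,black,white}; column 4 has {blue,green,yellow,black}; that leaves red.
At row 5, column 1: row 5 has {red,blue,green}; column 1 has {red,blue,green,yellow,white}; that leaves black.
At row 5, column 2: row 5 has {red,blue,green,black}; column 2 has {blue,green,black,white}; that leaves yellow.
At row 5, column 4: row 5 has {red,blue,green,yellow,black}; column 4 has {red,blue,green,yellow,black}; that leaves white.
At row 6, column 2: row 6 has {blue,green,yellow,black,white}; column 2 has {blue,green,yellow,black,white}; that leaves red.
At row 2, column 3: row 2 has {red,blue,green,yellow,black}; column 3 has {red,blue,green,yellow,black}; that leaves white.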